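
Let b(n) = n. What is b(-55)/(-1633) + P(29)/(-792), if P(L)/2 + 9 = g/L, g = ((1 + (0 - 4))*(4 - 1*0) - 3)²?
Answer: 19178/520927 ≈ 0.036815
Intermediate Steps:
g = 225 (g = ((1 - 4)*(4 + 0) - 3)² = (-3*4 - 3)² = (-12 - 3)² = (-15)² = 225)
P(L) = -18 + 450/L (P(L) = -18 + 2*(225/L) = -18 + 450/L)
b(-55)/(-1633) + P(29)/(-792) = -55/(-1633) + (-18 + 450/29)/(-792) = -55*(-1/1633) + (-18 + 450*(1/29))*(-1/792) = 55/1633 + (-18 + 450/29)*(-1/792) = 55/1633 - 72/29*(-1/792) = 55/1633 + 1/319 = 19178/520927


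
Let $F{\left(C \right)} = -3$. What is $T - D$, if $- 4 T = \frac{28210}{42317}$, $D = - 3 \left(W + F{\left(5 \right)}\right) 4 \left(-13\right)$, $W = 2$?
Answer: $\frac{13188799}{84634} \approx 155.83$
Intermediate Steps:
$D = -156$ ($D = - 3 \left(2 - 3\right) 4 \left(-13\right) = \left(-3\right) \left(-1\right) 4 \left(-13\right) = 3 \cdot 4 \left(-13\right) = 12 \left(-13\right) = -156$)
$T = - \frac{14105}{84634}$ ($T = - \frac{28210 \cdot \frac{1}{42317}}{4} = \left(- \frac{1}{4}\right) \frac{28210}{42317} = - \frac{14105}{84634} \approx -0.16666$)
$T - D = - \frac{14105}{84634} - -156 = - \frac{14105}{84634} + 156 = \frac{13188799}{84634}$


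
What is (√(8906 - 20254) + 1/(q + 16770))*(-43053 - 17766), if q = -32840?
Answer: 60819/16070 - 121638*I*√2837 ≈ 3.7846 - 6.4789e+6*I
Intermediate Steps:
(√(8906 - 20254) + 1/(q + 16770))*(-43053 - 17766) = (√(8906 - 20254) + 1/(-32840 + 16770))*(-43053 - 17766) = (√(-11348) + 1/(-16070))*(-60819) = (2*I*√2837 - 1/16070)*(-60819) = (-1/16070 + 2*I*√2837)*(-60819) = 60819/16070 - 121638*I*√2837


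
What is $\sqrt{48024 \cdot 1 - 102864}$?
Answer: $2 i \sqrt{13710} \approx 234.18 i$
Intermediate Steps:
$\sqrt{48024 \cdot 1 - 102864} = \sqrt{48024 - 102864} = \sqrt{-54840} = 2 i \sqrt{13710}$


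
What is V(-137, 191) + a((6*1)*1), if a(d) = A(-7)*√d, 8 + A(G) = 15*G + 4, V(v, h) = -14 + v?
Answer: -151 - 109*√6 ≈ -417.99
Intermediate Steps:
A(G) = -4 + 15*G (A(G) = -8 + (15*G + 4) = -8 + (4 + 15*G) = -4 + 15*G)
a(d) = -109*√d (a(d) = (-4 + 15*(-7))*√d = (-4 - 105)*√d = -109*√d)
V(-137, 191) + a((6*1)*1) = (-14 - 137) - 109*√6 = -151 - 109*√6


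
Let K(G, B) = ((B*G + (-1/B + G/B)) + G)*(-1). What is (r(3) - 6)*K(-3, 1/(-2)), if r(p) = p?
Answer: 39/2 ≈ 19.500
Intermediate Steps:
K(G, B) = 1/B - G - B*G - G/B (K(G, B) = ((-1/B + B*G + G/B) + G)*(-1) = (G - 1/B + B*G + G/B)*(-1) = 1/B - G - B*G - G/B)
(r(3) - 6)*K(-3, 1/(-2)) = (3 - 6)*((1 - 1*(-3) - 1*(-3)*(1 + 1/(-2))/(-2))/(1/(-2))) = -3*(1 + 3 - 1*(-½)*(-3)*(1 - ½))/(-½) = -(-6)*(1 + 3 - 1*(-½)*(-3)*½) = -(-6)*(1 + 3 - ¾) = -(-6)*13/4 = -3*(-13/2) = 39/2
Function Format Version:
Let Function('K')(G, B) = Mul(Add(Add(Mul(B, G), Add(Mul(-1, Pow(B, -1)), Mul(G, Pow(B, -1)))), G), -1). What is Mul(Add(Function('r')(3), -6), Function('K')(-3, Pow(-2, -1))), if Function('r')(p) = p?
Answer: Rational(39, 2) ≈ 19.500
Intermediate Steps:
Function('K')(G, B) = Add(Pow(B, -1), Mul(-1, G), Mul(-1, B, G), Mul(-1, G, Pow(B, -1))) (Function('K')(G, B) = Mul(Add(Add(Mul(-1, Pow(B, -1)), Mul(B, G), Mul(G, Pow(B, -1))), G), -1) = Mul(Add(G, Mul(-1, Pow(B, -1)), Mul(B, G), Mul(G, Pow(B, -1))), -1) = Add(Pow(B, -1), Mul(-1, G), Mul(-1, B, G), Mul(-1, G, Pow(B, -1))))
Mul(Add(Function('r')(3), -6), Function('K')(-3, Pow(-2, -1))) = Mul(Add(3, -6), Mul(Pow(Pow(-2, -1), -1), Add(1, Mul(-1, -3), Mul(-1, Pow(-2, -1), -3, Add(1, Pow(-2, -1)))))) = Mul(-3, Mul(Pow(Rational(-1, 2), -1), Add(1, 3, Mul(-1, Rational(-1, 2), -3, Add(1, Rational(-1, 2)))))) = Mul(-3, Mul(-2, Add(1, 3, Mul(-1, Rational(-1, 2), -3, Rational(1, 2))))) = Mul(-3, Mul(-2, Add(1, 3, Rational(-3, 4)))) = Mul(-3, Mul(-2, Rational(13, 4))) = Mul(-3, Rational(-13, 2)) = Rational(39, 2)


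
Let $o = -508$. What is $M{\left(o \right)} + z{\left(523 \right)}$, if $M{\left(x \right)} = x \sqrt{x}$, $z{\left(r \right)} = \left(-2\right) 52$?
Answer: $-104 - 1016 i \sqrt{127} \approx -104.0 - 11450.0 i$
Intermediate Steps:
$z{\left(r \right)} = -104$
$M{\left(x \right)} = x^{\frac{3}{2}}$
$M{\left(o \right)} + z{\left(523 \right)} = \left(-508\right)^{\frac{3}{2}} - 104 = - 1016 i \sqrt{127} - 104 = -104 - 1016 i \sqrt{127}$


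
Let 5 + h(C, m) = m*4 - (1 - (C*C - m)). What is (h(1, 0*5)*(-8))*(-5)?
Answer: -200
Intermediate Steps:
h(C, m) = -6 + C² + 3*m (h(C, m) = -5 + (m*4 - (1 - (C*C - m))) = -5 + (4*m - (1 - (C² - m))) = -5 + (4*m - (1 + (m - C²))) = -5 + (4*m - (1 + m - C²)) = -5 + (4*m + (-1 + C² - m)) = -5 + (-1 + C² + 3*m) = -6 + C² + 3*m)
(h(1, 0*5)*(-8))*(-5) = ((-6 + 1² + 3*(0*5))*(-8))*(-5) = ((-6 + 1 + 3*0)*(-8))*(-5) = ((-6 + 1 + 0)*(-8))*(-5) = -5*(-8)*(-5) = 40*(-5) = -200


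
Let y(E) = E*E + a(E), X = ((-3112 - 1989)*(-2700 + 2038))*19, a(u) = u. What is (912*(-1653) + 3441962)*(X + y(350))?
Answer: 124351147607128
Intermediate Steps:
X = 64160378 (X = -5101*(-662)*19 = 3376862*19 = 64160378)
y(E) = E + E² (y(E) = E*E + E = E² + E = E + E²)
(912*(-1653) + 3441962)*(X + y(350)) = (912*(-1653) + 3441962)*(64160378 + 350*(1 + 350)) = (-1507536 + 3441962)*(64160378 + 350*351) = 1934426*(64160378 + 122850) = 1934426*64283228 = 124351147607128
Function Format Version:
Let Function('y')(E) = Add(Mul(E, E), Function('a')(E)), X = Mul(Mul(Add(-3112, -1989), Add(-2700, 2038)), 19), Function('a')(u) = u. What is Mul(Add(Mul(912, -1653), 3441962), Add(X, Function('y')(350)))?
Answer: 124351147607128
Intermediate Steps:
X = 64160378 (X = Mul(Mul(-5101, -662), 19) = Mul(3376862, 19) = 64160378)
Function('y')(E) = Add(E, Pow(E, 2)) (Function('y')(E) = Add(Mul(E, E), E) = Add(Pow(E, 2), E) = Add(E, Pow(E, 2)))
Mul(Add(Mul(912, -1653), 3441962), Add(X, Function('y')(350))) = Mul(Add(Mul(912, -1653), 3441962), Add(64160378, Mul(350, Add(1, 350)))) = Mul(Add(-1507536, 3441962), Add(64160378, Mul(350, 351))) = Mul(1934426, Add(64160378, 122850)) = Mul(1934426, 64283228) = 124351147607128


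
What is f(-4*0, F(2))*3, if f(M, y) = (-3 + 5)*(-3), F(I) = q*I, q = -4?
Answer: -18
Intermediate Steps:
F(I) = -4*I
f(M, y) = -6 (f(M, y) = 2*(-3) = -6)
f(-4*0, F(2))*3 = -6*3 = -18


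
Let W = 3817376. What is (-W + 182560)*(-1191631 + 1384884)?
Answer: -702439096448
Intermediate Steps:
(-W + 182560)*(-1191631 + 1384884) = (-1*3817376 + 182560)*(-1191631 + 1384884) = (-3817376 + 182560)*193253 = -3634816*193253 = -702439096448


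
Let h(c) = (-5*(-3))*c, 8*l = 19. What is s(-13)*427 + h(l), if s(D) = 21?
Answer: 72021/8 ≈ 9002.6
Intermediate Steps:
l = 19/8 (l = (1/8)*19 = 19/8 ≈ 2.3750)
h(c) = 15*c
s(-13)*427 + h(l) = 21*427 + 15*(19/8) = 8967 + 285/8 = 72021/8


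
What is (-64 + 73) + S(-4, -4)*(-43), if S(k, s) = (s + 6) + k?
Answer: 95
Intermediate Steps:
S(k, s) = 6 + k + s (S(k, s) = (6 + s) + k = 6 + k + s)
(-64 + 73) + S(-4, -4)*(-43) = (-64 + 73) + (6 - 4 - 4)*(-43) = 9 - 2*(-43) = 9 + 86 = 95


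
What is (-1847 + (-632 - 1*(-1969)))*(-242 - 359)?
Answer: 306510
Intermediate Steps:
(-1847 + (-632 - 1*(-1969)))*(-242 - 359) = (-1847 + (-632 + 1969))*(-601) = (-1847 + 1337)*(-601) = -510*(-601) = 306510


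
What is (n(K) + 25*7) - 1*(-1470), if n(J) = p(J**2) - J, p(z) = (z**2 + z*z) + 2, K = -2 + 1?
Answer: 1650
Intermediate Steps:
K = -1
p(z) = 2 + 2*z**2 (p(z) = (z**2 + z**2) + 2 = 2*z**2 + 2 = 2 + 2*z**2)
n(J) = 2 - J + 2*J**4 (n(J) = (2 + 2*(J**2)**2) - J = (2 + 2*J**4) - J = 2 - J + 2*J**4)
(n(K) + 25*7) - 1*(-1470) = ((2 - 1*(-1) + 2*(-1)**4) + 25*7) - 1*(-1470) = ((2 + 1 + 2*1) + 175) + 1470 = ((2 + 1 + 2) + 175) + 1470 = (5 + 175) + 1470 = 180 + 1470 = 1650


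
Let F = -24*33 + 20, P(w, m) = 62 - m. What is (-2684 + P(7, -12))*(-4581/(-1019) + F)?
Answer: 2041247070/1019 ≈ 2.0032e+6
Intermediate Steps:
F = -772 (F = -792 + 20 = -772)
(-2684 + P(7, -12))*(-4581/(-1019) + F) = (-2684 + (62 - 1*(-12)))*(-4581/(-1019) - 772) = (-2684 + (62 + 12))*(-4581*(-1/1019) - 772) = (-2684 + 74)*(4581/1019 - 772) = -2610*(-782087/1019) = 2041247070/1019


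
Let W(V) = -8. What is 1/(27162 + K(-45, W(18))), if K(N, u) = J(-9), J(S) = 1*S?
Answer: 1/27153 ≈ 3.6828e-5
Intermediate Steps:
J(S) = S
K(N, u) = -9
1/(27162 + K(-45, W(18))) = 1/(27162 - 9) = 1/27153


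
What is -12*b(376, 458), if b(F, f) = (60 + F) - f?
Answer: 264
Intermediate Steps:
b(F, f) = 60 + F - f
-12*b(376, 458) = -12*(60 + 376 - 1*458) = -12*(60 + 376 - 458) = -12*(-22) = 264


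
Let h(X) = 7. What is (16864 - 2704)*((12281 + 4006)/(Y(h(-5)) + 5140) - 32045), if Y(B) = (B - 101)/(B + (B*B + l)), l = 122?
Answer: -69177972198240/152471 ≈ -4.5371e+8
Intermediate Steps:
Y(B) = (-101 + B)/(122 + B + B²) (Y(B) = (B - 101)/(B + (B*B + 122)) = (-101 + B)/(B + (B² + 122)) = (-101 + B)/(B + (122 + B²)) = (-101 + B)/(122 + B + B²))
(16864 - 2704)*((12281 + 4006)/(Y(h(-5)) + 5140) - 32045) = (16864 - 2704)*((12281 + 4006)/((-101 + 7)/(122 + 7 + 7²) + 5140) - 32045) = 14160*(16287/(-94/(122 + 7 + 49) + 5140) - 32045) = 14160*(16287/(-94/178 + 5140) - 32045) = 14160*(16287/((1/178)*(-94) + 5140) - 32045) = 14160*(16287/(-47/89 + 5140) - 32045) = 14160*(16287/(457413/89) - 32045) = 14160*(16287*(89/457413) - 32045) = 14160*(483181/152471 - 32045) = 14160*(-4885450014/152471) = -69177972198240/152471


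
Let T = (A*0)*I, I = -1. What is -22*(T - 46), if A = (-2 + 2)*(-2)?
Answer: 1012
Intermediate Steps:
A = 0 (A = 0*(-2) = 0)
T = 0 (T = (0*0)*(-1) = 0*(-1) = 0)
-22*(T - 46) = -22*(0 - 46) = -22*(-46) = 1012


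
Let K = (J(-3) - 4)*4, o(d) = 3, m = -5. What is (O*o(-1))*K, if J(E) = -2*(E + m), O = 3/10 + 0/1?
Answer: 216/5 ≈ 43.200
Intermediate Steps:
O = 3/10 (O = 3*(⅒) + 0*1 = 3/10 + 0 = 3/10 ≈ 0.30000)
J(E) = 10 - 2*E (J(E) = -2*(E - 5) = -2*(-5 + E) = 10 - 2*E)
K = 48 (K = ((10 - 2*(-3)) - 4)*4 = ((10 + 6) - 4)*4 = (16 - 4)*4 = 12*4 = 48)
(O*o(-1))*K = ((3/10)*3)*48 = (9/10)*48 = 216/5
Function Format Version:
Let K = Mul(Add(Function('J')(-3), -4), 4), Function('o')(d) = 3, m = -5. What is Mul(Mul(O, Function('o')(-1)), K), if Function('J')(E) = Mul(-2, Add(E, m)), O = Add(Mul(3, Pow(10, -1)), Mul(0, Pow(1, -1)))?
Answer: Rational(216, 5) ≈ 43.200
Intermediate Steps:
O = Rational(3, 10) (O = Add(Mul(3, Rational(1, 10)), Mul(0, 1)) = Add(Rational(3, 10), 0) = Rational(3, 10) ≈ 0.30000)
Function('J')(E) = Add(10, Mul(-2, E)) (Function('J')(E) = Mul(-2, Add(E, -5)) = Mul(-2, Add(-5, E)) = Add(10, Mul(-2, E)))
K = 48 (K = Mul(Add(Add(10, Mul(-2, -3)), -4), 4) = Mul(Add(Add(10, 6), -4), 4) = Mul(Add(16, -4), 4) = Mul(12, 4) = 48)
Mul(Mul(O, Function('o')(-1)), K) = Mul(Mul(Rational(3, 10), 3), 48) = Mul(Rational(9, 10), 48) = Rational(216, 5)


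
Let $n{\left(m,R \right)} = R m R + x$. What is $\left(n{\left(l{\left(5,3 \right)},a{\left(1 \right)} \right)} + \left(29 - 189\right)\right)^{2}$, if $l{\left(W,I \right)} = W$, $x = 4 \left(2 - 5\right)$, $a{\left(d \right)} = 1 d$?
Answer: $27889$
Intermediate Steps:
$a{\left(d \right)} = d$
$x = -12$ ($x = 4 \left(-3\right) = -12$)
$n{\left(m,R \right)} = -12 + m R^{2}$ ($n{\left(m,R \right)} = R m R - 12 = m R^{2} - 12 = -12 + m R^{2}$)
$\left(n{\left(l{\left(5,3 \right)},a{\left(1 \right)} \right)} + \left(29 - 189\right)\right)^{2} = \left(\left(-12 + 5 \cdot 1^{2}\right) + \left(29 - 189\right)\right)^{2} = \left(\left(-12 + 5 \cdot 1\right) - 160\right)^{2} = \left(\left(-12 + 5\right) - 160\right)^{2} = \left(-7 - 160\right)^{2} = \left(-167\right)^{2} = 27889$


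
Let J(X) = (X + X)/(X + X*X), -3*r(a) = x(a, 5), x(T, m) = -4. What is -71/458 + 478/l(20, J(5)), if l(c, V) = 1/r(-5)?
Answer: 875483/1374 ≈ 637.18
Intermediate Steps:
r(a) = 4/3 (r(a) = -⅓*(-4) = 4/3)
J(X) = 2*X/(X + X²) (J(X) = (2*X)/(X + X²) = 2*X/(X + X²))
l(c, V) = ¾ (l(c, V) = 1/(4/3) = ¾)
-71/458 + 478/l(20, J(5)) = -71/458 + 478/(¾) = -71*1/458 + 478*(4/3) = -71/458 + 1912/3 = 875483/1374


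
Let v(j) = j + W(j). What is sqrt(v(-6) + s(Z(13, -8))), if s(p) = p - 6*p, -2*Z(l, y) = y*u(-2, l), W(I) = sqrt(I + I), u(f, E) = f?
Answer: sqrt(34 + 2*I*sqrt(3)) ≈ 5.8385 + 0.29666*I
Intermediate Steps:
W(I) = sqrt(2)*sqrt(I) (W(I) = sqrt(2*I) = sqrt(2)*sqrt(I))
v(j) = j + sqrt(2)*sqrt(j)
Z(l, y) = y (Z(l, y) = -y*(-2)/2 = -(-1)*y = y)
s(p) = -5*p
sqrt(v(-6) + s(Z(13, -8))) = sqrt((-6 + sqrt(2)*sqrt(-6)) - 5*(-8)) = sqrt((-6 + sqrt(2)*(I*sqrt(6))) + 40) = sqrt((-6 + 2*I*sqrt(3)) + 40) = sqrt(34 + 2*I*sqrt(3))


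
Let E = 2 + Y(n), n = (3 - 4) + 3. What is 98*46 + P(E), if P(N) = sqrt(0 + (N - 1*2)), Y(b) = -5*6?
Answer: 4508 + I*sqrt(30) ≈ 4508.0 + 5.4772*I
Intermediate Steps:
n = 2 (n = -1 + 3 = 2)
Y(b) = -30
E = -28 (E = 2 - 30 = -28)
P(N) = sqrt(-2 + N) (P(N) = sqrt(0 + (N - 2)) = sqrt(0 + (-2 + N)) = sqrt(-2 + N))
98*46 + P(E) = 98*46 + sqrt(-2 - 28) = 4508 + sqrt(-30) = 4508 + I*sqrt(30)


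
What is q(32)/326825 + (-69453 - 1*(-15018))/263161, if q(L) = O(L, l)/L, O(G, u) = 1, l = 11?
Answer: -569302740839/2752243002400 ≈ -0.20685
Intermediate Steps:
q(L) = 1/L
q(32)/326825 + (-69453 - 1*(-15018))/263161 = 1/(32*326825) + (-69453 - 1*(-15018))/263161 = (1/32)*(1/326825) + (-69453 + 15018)*(1/263161) = 1/10458400 - 54435*1/263161 = 1/10458400 - 54435/263161 = -569302740839/2752243002400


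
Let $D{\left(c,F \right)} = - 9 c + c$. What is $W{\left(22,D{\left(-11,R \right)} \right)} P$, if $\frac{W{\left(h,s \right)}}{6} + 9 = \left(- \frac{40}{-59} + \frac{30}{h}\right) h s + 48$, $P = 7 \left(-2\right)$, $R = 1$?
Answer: $- \frac{19782084}{59} \approx -3.3529 \cdot 10^{5}$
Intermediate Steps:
$D{\left(c,F \right)} = - 8 c$
$P = -14$
$W{\left(h,s \right)} = 234 + 6 h s \left(\frac{40}{59} + \frac{30}{h}\right)$ ($W{\left(h,s \right)} = -54 + 6 \left(\left(- \frac{40}{-59} + \frac{30}{h}\right) h s + 48\right) = -54 + 6 \left(\left(\left(-40\right) \left(- \frac{1}{59}\right) + \frac{30}{h}\right) h s + 48\right) = -54 + 6 \left(\left(\frac{40}{59} + \frac{30}{h}\right) h s + 48\right) = -54 + 6 \left(h \left(\frac{40}{59} + \frac{30}{h}\right) s + 48\right) = -54 + 6 \left(h s \left(\frac{40}{59} + \frac{30}{h}\right) + 48\right) = -54 + 6 \left(48 + h s \left(\frac{40}{59} + \frac{30}{h}\right)\right) = -54 + \left(288 + 6 h s \left(\frac{40}{59} + \frac{30}{h}\right)\right) = 234 + 6 h s \left(\frac{40}{59} + \frac{30}{h}\right)$)
$W{\left(22,D{\left(-11,R \right)} \right)} P = \left(234 + 180 \left(\left(-8\right) \left(-11\right)\right) + \frac{240}{59} \cdot 22 \left(\left(-8\right) \left(-11\right)\right)\right) \left(-14\right) = \left(234 + 180 \cdot 88 + \frac{240}{59} \cdot 22 \cdot 88\right) \left(-14\right) = \left(234 + 15840 + \frac{464640}{59}\right) \left(-14\right) = \frac{1413006}{59} \left(-14\right) = - \frac{19782084}{59}$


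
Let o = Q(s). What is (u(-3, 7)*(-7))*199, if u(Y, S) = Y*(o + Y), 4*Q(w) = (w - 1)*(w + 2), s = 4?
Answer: 12537/2 ≈ 6268.5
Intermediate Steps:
Q(w) = (-1 + w)*(2 + w)/4 (Q(w) = ((w - 1)*(w + 2))/4 = ((-1 + w)*(2 + w))/4 = (-1 + w)*(2 + w)/4)
o = 9/2 (o = -1/2 + (1/4)*4 + (1/4)*4**2 = -1/2 + 1 + (1/4)*16 = -1/2 + 1 + 4 = 9/2 ≈ 4.5000)
u(Y, S) = Y*(9/2 + Y)
(u(-3, 7)*(-7))*199 = (((1/2)*(-3)*(9 + 2*(-3)))*(-7))*199 = (((1/2)*(-3)*(9 - 6))*(-7))*199 = (((1/2)*(-3)*3)*(-7))*199 = -9/2*(-7)*199 = (63/2)*199 = 12537/2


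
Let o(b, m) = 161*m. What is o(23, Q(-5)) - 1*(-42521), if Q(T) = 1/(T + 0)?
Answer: 212444/5 ≈ 42489.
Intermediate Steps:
Q(T) = 1/T
o(23, Q(-5)) - 1*(-42521) = 161/(-5) - 1*(-42521) = 161*(-⅕) + 42521 = -161/5 + 42521 = 212444/5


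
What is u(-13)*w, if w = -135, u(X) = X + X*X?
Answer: -21060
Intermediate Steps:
u(X) = X + X²
u(-13)*w = -13*(1 - 13)*(-135) = -13*(-12)*(-135) = 156*(-135) = -21060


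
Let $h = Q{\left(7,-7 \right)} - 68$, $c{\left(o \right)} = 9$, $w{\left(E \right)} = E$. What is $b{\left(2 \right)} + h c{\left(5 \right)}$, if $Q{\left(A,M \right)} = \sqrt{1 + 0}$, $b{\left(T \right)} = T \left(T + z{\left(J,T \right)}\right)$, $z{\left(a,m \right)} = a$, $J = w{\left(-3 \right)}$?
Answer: $-605$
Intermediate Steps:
$J = -3$
$b{\left(T \right)} = T \left(-3 + T\right)$ ($b{\left(T \right)} = T \left(T - 3\right) = T \left(-3 + T\right)$)
$Q{\left(A,M \right)} = 1$ ($Q{\left(A,M \right)} = \sqrt{1} = 1$)
$h = -67$ ($h = 1 - 68 = -67$)
$b{\left(2 \right)} + h c{\left(5 \right)} = 2 \left(-3 + 2\right) - 603 = 2 \left(-1\right) - 603 = -2 - 603 = -605$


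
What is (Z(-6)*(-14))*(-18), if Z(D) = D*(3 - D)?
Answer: -13608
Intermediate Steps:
(Z(-6)*(-14))*(-18) = (-6*(3 - 1*(-6))*(-14))*(-18) = (-6*(3 + 6)*(-14))*(-18) = (-6*9*(-14))*(-18) = -54*(-14)*(-18) = 756*(-18) = -13608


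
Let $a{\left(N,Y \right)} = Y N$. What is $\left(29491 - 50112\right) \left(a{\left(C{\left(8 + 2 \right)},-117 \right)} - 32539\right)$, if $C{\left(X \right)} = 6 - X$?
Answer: $661336091$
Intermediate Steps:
$a{\left(N,Y \right)} = N Y$
$\left(29491 - 50112\right) \left(a{\left(C{\left(8 + 2 \right)},-117 \right)} - 32539\right) = \left(29491 - 50112\right) \left(\left(6 - \left(8 + 2\right)\right) \left(-117\right) - 32539\right) = - 20621 \left(\left(6 - 10\right) \left(-117\right) - 32539\right) = - 20621 \left(\left(-4\right) \left(-117\right) - 32539\right) = - 20621 \left(468 - 32539\right) = \left(-20621\right) \left(-32071\right) = 661336091$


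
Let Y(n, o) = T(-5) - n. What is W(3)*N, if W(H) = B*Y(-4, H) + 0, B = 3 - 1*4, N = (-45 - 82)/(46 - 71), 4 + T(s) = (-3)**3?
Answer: 3429/25 ≈ 137.16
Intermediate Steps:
T(s) = -31 (T(s) = -4 + (-3)**3 = -4 - 27 = -31)
N = 127/25 (N = -127/(-25) = -127*(-1/25) = 127/25 ≈ 5.0800)
B = -1 (B = 3 - 4 = -1)
Y(n, o) = -31 - n
W(H) = 27 (W(H) = -(-31 - 1*(-4)) + 0 = -(-31 + 4) + 0 = -1*(-27) + 0 = 27 + 0 = 27)
W(3)*N = 27*(127/25) = 3429/25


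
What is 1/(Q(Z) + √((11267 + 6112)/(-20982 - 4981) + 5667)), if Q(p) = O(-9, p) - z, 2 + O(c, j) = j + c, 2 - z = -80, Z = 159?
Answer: -285593/5670019 + √3819545239146/34020114 ≈ 0.0070784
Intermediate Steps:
z = 82 (z = 2 - 1*(-80) = 2 + 80 = 82)
O(c, j) = -2 + c + j (O(c, j) = -2 + (j + c) = -2 + (c + j) = -2 + c + j)
Q(p) = -93 + p (Q(p) = (-2 - 9 + p) - 1*82 = (-11 + p) - 82 = -93 + p)
1/(Q(Z) + √((11267 + 6112)/(-20982 - 4981) + 5667)) = 1/((-93 + 159) + √((11267 + 6112)/(-20982 - 4981) + 5667)) = 1/(66 + √(17379/(-25963) + 5667)) = 1/(66 + √(17379*(-1/25963) + 5667)) = 1/(66 + √(-17379/25963 + 5667)) = 1/(66 + √(147114942/25963)) = 1/(66 + √3819545239146/25963)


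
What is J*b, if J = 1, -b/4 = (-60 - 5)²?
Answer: -16900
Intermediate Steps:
b = -16900 (b = -4*(-60 - 5)² = -4*(-65)² = -4*4225 = -16900)
J*b = 1*(-16900) = -16900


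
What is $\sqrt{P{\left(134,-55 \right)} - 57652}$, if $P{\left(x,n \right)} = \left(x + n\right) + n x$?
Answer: $i \sqrt{64943} \approx 254.84 i$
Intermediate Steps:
$P{\left(x,n \right)} = n + x + n x$ ($P{\left(x,n \right)} = \left(n + x\right) + n x = n + x + n x$)
$\sqrt{P{\left(134,-55 \right)} - 57652} = \sqrt{\left(-55 + 134 - 7370\right) - 57652} = \sqrt{-7291 - 57652} = \sqrt{-64943} = i \sqrt{64943}$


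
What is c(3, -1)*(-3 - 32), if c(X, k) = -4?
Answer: 140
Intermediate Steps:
c(3, -1)*(-3 - 32) = -4*(-3 - 32) = -4*(-35) = 140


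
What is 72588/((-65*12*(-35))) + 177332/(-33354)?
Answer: -100835977/37940175 ≈ -2.6578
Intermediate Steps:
72588/((-65*12*(-35))) + 177332/(-33354) = 72588/((-780*(-35))) + 177332*(-1/33354) = 72588/27300 - 88666/16677 = 72588*(1/27300) - 88666/16677 = 6049/2275 - 88666/16677 = -100835977/37940175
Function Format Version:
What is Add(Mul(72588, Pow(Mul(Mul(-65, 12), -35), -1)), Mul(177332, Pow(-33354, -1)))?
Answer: Rational(-100835977, 37940175) ≈ -2.6578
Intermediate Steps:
Add(Mul(72588, Pow(Mul(Mul(-65, 12), -35), -1)), Mul(177332, Pow(-33354, -1))) = Add(Mul(72588, Pow(Mul(-780, -35), -1)), Mul(177332, Rational(-1, 33354))) = Add(Mul(72588, Pow(27300, -1)), Rational(-88666, 16677)) = Add(Mul(72588, Rational(1, 27300)), Rational(-88666, 16677)) = Add(Rational(6049, 2275), Rational(-88666, 16677)) = Rational(-100835977, 37940175)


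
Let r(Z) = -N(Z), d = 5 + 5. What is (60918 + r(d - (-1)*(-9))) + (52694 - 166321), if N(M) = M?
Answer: -52710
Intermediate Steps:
d = 10
r(Z) = -Z
(60918 + r(d - (-1)*(-9))) + (52694 - 166321) = (60918 - (10 - (-1)*(-9))) + (52694 - 166321) = (60918 - (10 - 1*9)) - 113627 = (60918 - (10 - 9)) - 113627 = (60918 - 1*1) - 113627 = (60918 - 1) - 113627 = 60917 - 113627 = -52710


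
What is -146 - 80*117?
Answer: -9506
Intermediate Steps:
-146 - 80*117 = -146 - 9360 = -9506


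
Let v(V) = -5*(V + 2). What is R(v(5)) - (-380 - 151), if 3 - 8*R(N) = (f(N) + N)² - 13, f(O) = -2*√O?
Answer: 3179/8 - 35*I*√35/2 ≈ 397.38 - 103.53*I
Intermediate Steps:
v(V) = -10 - 5*V (v(V) = -5*(2 + V) = -10 - 5*V)
R(N) = 2 - (N - 2*√N)²/8 (R(N) = 3/8 - ((-2*√N + N)² - 13)/8 = 3/8 - ((N - 2*√N)² - 13)/8 = 3/8 - (-13 + (N - 2*√N)²)/8 = 3/8 + (13/8 - (N - 2*√N)²/8) = 2 - (N - 2*√N)²/8)
R(v(5)) - (-380 - 151) = (2 - (-(-10 - 5*5) + 2*√(-10 - 5*5))²/8) - (-380 - 151) = (2 - (-(-10 - 25) + 2*√(-10 - 25))²/8) - 1*(-531) = (2 - (-1*(-35) + 2*√(-35))²/8) + 531 = (2 - (35 + 2*(I*√35))²/8) + 531 = (2 - (35 + 2*I*√35)²/8) + 531 = 533 - (35 + 2*I*√35)²/8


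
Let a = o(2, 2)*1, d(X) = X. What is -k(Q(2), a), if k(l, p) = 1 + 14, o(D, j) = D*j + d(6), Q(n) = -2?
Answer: -15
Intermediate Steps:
o(D, j) = 6 + D*j (o(D, j) = D*j + 6 = 6 + D*j)
a = 10 (a = (6 + 2*2)*1 = (6 + 4)*1 = 10*1 = 10)
k(l, p) = 15
-k(Q(2), a) = -1*15 = -15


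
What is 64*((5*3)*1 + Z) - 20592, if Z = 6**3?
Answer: -5808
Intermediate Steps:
Z = 216
64*((5*3)*1 + Z) - 20592 = 64*((5*3)*1 + 216) - 20592 = 64*(15*1 + 216) - 20592 = 64*(15 + 216) - 20592 = 64*231 - 20592 = 14784 - 20592 = -5808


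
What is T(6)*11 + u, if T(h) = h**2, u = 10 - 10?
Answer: 396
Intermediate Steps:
u = 0
T(6)*11 + u = 6**2*11 + 0 = 36*11 + 0 = 396 + 0 = 396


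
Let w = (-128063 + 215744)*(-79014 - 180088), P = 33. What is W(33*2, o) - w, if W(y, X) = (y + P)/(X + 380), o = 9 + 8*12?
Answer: 11018386394169/485 ≈ 2.2718e+10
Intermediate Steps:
o = 105 (o = 9 + 96 = 105)
W(y, X) = (33 + y)/(380 + X) (W(y, X) = (y + 33)/(X + 380) = (33 + y)/(380 + X))
w = -22718322462 (w = 87681*(-259102) = -22718322462)
W(33*2, o) - w = (33 + 33*2)/(380 + 105) - 1*(-22718322462) = (33 + 66)/485 + 22718322462 = (1/485)*99 + 22718322462 = 99/485 + 22718322462 = 11018386394169/485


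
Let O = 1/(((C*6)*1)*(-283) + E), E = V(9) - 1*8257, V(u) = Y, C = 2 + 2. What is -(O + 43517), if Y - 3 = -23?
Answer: -655757672/15069 ≈ -43517.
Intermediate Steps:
C = 4
Y = -20 (Y = 3 - 23 = -20)
V(u) = -20
E = -8277 (E = -20 - 1*8257 = -20 - 8257 = -8277)
O = -1/15069 (O = 1/(((4*6)*1)*(-283) - 8277) = 1/((24*1)*(-283) - 8277) = 1/(24*(-283) - 8277) = 1/(-6792 - 8277) = 1/(-15069) = -1/15069 ≈ -6.6361e-5)
-(O + 43517) = -(-1/15069 + 43517) = -1*655757672/15069 = -655757672/15069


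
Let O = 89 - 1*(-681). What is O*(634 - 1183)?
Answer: -422730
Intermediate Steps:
O = 770 (O = 89 + 681 = 770)
O*(634 - 1183) = 770*(634 - 1183) = 770*(-549) = -422730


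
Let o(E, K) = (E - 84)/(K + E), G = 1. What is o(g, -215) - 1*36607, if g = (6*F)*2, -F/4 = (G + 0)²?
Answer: -9627509/263 ≈ -36607.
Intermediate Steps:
F = -4 (F = -4*(1 + 0)² = -4*1² = -4*1 = -4)
g = -48 (g = (6*(-4))*2 = -24*2 = -48)
o(E, K) = (-84 + E)/(E + K)
o(g, -215) - 1*36607 = (-84 - 48)/(-48 - 215) - 1*36607 = -132/(-263) - 36607 = -1/263*(-132) - 36607 = 132/263 - 36607 = -9627509/263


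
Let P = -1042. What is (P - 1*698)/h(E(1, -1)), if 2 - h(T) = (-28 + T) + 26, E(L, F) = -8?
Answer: -145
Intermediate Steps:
h(T) = 4 - T (h(T) = 2 - ((-28 + T) + 26) = 2 - (-2 + T) = 2 + (2 - T) = 4 - T)
(P - 1*698)/h(E(1, -1)) = (-1042 - 1*698)/(4 - 1*(-8)) = (-1042 - 698)/(4 + 8) = -1740/12 = -1740*1/12 = -145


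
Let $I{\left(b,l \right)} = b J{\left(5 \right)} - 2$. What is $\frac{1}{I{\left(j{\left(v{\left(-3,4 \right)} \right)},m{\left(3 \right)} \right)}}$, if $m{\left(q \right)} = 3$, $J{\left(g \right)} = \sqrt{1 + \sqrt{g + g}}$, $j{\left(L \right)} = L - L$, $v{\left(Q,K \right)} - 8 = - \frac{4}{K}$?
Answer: $- \frac{1}{2} \approx -0.5$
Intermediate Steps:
$v{\left(Q,K \right)} = 8 - \frac{4}{K}$
$j{\left(L \right)} = 0$
$J{\left(g \right)} = \sqrt{1 + \sqrt{2} \sqrt{g}}$ ($J{\left(g \right)} = \sqrt{1 + \sqrt{2 g}} = \sqrt{1 + \sqrt{2} \sqrt{g}}$)
$I{\left(b,l \right)} = -2 + b \sqrt{1 + \sqrt{10}}$ ($I{\left(b,l \right)} = b \sqrt{1 + \sqrt{2} \sqrt{5}} - 2 = b \sqrt{1 + \sqrt{10}} - 2 = -2 + b \sqrt{1 + \sqrt{10}}$)
$\frac{1}{I{\left(j{\left(v{\left(-3,4 \right)} \right)},m{\left(3 \right)} \right)}} = \frac{1}{-2 + 0 \sqrt{1 + \sqrt{10}}} = \frac{1}{-2 + 0} = \frac{1}{-2} = - \frac{1}{2}$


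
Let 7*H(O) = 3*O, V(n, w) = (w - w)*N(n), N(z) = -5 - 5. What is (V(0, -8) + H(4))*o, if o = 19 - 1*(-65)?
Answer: 144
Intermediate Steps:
o = 84 (o = 19 + 65 = 84)
N(z) = -10
V(n, w) = 0 (V(n, w) = (w - w)*(-10) = 0*(-10) = 0)
H(O) = 3*O/7 (H(O) = (3*O)/7 = 3*O/7)
(V(0, -8) + H(4))*o = (0 + (3/7)*4)*84 = (0 + 12/7)*84 = (12/7)*84 = 144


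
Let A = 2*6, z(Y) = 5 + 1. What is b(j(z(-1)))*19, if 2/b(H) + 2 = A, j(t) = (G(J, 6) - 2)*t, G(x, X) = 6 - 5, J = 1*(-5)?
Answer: 19/5 ≈ 3.8000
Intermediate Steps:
J = -5
z(Y) = 6
G(x, X) = 1
A = 12
j(t) = -t (j(t) = (1 - 2)*t = -t)
b(H) = ⅕ (b(H) = 2/(-2 + 12) = 2/10 = 2*(⅒) = ⅕)
b(j(z(-1)))*19 = (⅕)*19 = 19/5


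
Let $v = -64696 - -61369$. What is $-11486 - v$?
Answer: $-8159$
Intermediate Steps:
$v = -3327$ ($v = -64696 + 61369 = -3327$)
$-11486 - v = -11486 - -3327 = -11486 + 3327 = -8159$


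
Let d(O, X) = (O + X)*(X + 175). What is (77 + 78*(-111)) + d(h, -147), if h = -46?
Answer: -13985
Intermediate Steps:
d(O, X) = (175 + X)*(O + X) (d(O, X) = (O + X)*(175 + X) = (175 + X)*(O + X))
(77 + 78*(-111)) + d(h, -147) = (77 + 78*(-111)) + ((-147)² + 175*(-46) + 175*(-147) - 46*(-147)) = (77 - 8658) + (21609 - 8050 - 25725 + 6762) = -8581 - 5404 = -13985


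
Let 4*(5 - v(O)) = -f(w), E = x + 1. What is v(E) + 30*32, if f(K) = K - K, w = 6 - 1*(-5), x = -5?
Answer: 965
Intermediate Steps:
w = 11 (w = 6 + 5 = 11)
f(K) = 0
E = -4 (E = -5 + 1 = -4)
v(O) = 5 (v(O) = 5 - (-1)*0/4 = 5 - ¼*0 = 5 + 0 = 5)
v(E) + 30*32 = 5 + 30*32 = 5 + 960 = 965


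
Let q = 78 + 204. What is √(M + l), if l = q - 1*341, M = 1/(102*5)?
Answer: I*√15345390/510 ≈ 7.681*I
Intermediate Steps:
q = 282
M = 1/510 ≈ 0.0019608
l = -59 (l = 282 - 1*341 = 282 - 341 = -59)
√(M + l) = √(1/510 - 59) = √(-30089/510) = I*√15345390/510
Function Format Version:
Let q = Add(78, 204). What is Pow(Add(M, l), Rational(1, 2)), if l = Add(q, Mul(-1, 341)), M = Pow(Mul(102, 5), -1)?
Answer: Mul(Rational(1, 510), I, Pow(15345390, Rational(1, 2))) ≈ Mul(7.6810, I)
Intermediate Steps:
q = 282
M = Rational(1, 510) (M = Pow(510, -1) = Rational(1, 510) ≈ 0.0019608)
l = -59 (l = Add(282, Mul(-1, 341)) = Add(282, -341) = -59)
Pow(Add(M, l), Rational(1, 2)) = Pow(Add(Rational(1, 510), -59), Rational(1, 2)) = Pow(Rational(-30089, 510), Rational(1, 2)) = Mul(Rational(1, 510), I, Pow(15345390, Rational(1, 2)))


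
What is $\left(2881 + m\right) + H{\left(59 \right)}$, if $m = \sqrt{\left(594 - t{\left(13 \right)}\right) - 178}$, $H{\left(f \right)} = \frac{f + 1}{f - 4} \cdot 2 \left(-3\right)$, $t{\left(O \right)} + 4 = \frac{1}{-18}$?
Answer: $\frac{31619}{11} + \frac{\sqrt{15122}}{6} \approx 2894.9$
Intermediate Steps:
$t{\left(O \right)} = - \frac{73}{18}$ ($t{\left(O \right)} = -4 + \frac{1}{-18} = -4 - \frac{1}{18} = - \frac{73}{18}$)
$H{\left(f \right)} = - \frac{6 \left(1 + f\right)}{-4 + f}$ ($H{\left(f \right)} = \frac{1 + f}{-4 + f} 2 \left(-3\right) = \frac{2 \left(1 + f\right)}{-4 + f} \left(-3\right) = - \frac{6 \left(1 + f\right)}{-4 + f}$)
$m = \frac{\sqrt{15122}}{6}$ ($m = \sqrt{\left(594 - - \frac{73}{18}\right) - 178} = \sqrt{\left(594 + \frac{73}{18}\right) - 178} = \sqrt{\frac{10765}{18} - 178} = \sqrt{\frac{7561}{18}} = \frac{\sqrt{15122}}{6} \approx 20.495$)
$\left(2881 + m\right) + H{\left(59 \right)} = \left(2881 + \frac{\sqrt{15122}}{6}\right) + \frac{6 \left(-1 - 59\right)}{-4 + 59} = \left(2881 + \frac{\sqrt{15122}}{6}\right) + \frac{6 \left(-1 - 59\right)}{55} = \left(2881 + \frac{\sqrt{15122}}{6}\right) + 6 \cdot \frac{1}{55} \left(-60\right) = \left(2881 + \frac{\sqrt{15122}}{6}\right) - \frac{72}{11} = \frac{31619}{11} + \frac{\sqrt{15122}}{6}$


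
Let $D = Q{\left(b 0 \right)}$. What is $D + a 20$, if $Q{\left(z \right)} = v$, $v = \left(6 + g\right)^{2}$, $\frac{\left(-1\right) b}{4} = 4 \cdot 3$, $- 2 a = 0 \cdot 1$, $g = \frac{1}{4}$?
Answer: $\frac{625}{16} \approx 39.063$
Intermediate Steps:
$g = \frac{1}{4} \approx 0.25$
$a = 0$ ($a = - \frac{0 \cdot 1}{2} = \left(- \frac{1}{2}\right) 0 = 0$)
$b = -48$ ($b = - 4 \cdot 4 \cdot 3 = \left(-4\right) 12 = -48$)
$v = \frac{625}{16}$ ($v = \left(6 + \frac{1}{4}\right)^{2} = \left(\frac{25}{4}\right)^{2} = \frac{625}{16} \approx 39.063$)
$Q{\left(z \right)} = \frac{625}{16}$
$D = \frac{625}{16} \approx 39.063$
$D + a 20 = \frac{625}{16} + 0 \cdot 20 = \frac{625}{16} + 0 = \frac{625}{16}$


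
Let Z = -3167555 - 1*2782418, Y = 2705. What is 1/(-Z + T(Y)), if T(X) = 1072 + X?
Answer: 1/5953750 ≈ 1.6796e-7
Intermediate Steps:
Z = -5949973 (Z = -3167555 - 2782418 = -5949973)
1/(-Z + T(Y)) = 1/(-1*(-5949973) + (1072 + 2705)) = 1/(5949973 + 3777) = 1/5953750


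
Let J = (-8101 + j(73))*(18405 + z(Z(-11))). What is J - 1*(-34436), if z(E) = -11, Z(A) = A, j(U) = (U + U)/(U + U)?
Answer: -148956964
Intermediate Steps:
j(U) = 1 (j(U) = (2*U)/((2*U)) = (2*U)*(1/(2*U)) = 1)
J = -148991400 (J = (-8101 + 1)*(18405 - 11) = -8100*18394 = -148991400)
J - 1*(-34436) = -148991400 - 1*(-34436) = -148991400 + 34436 = -148956964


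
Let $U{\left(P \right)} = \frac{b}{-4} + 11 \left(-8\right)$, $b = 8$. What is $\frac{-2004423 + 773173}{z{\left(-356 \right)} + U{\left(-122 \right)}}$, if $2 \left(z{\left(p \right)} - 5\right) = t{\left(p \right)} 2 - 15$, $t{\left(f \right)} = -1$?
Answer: $\frac{2462500}{187} \approx 13168.0$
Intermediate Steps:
$z{\left(p \right)} = - \frac{7}{2}$ ($z{\left(p \right)} = 5 + \frac{\left(-1\right) 2 - 15}{2} = 5 + \frac{-2 - 15}{2} = 5 + \frac{1}{2} \left(-17\right) = 5 - \frac{17}{2} = - \frac{7}{2}$)
$U{\left(P \right)} = -90$ ($U{\left(P \right)} = \frac{8}{-4} + 11 \left(-8\right) = 8 \left(- \frac{1}{4}\right) - 88 = -2 - 88 = -90$)
$\frac{-2004423 + 773173}{z{\left(-356 \right)} + U{\left(-122 \right)}} = \frac{-2004423 + 773173}{- \frac{7}{2} - 90} = - \frac{1231250}{- \frac{187}{2}} = \left(-1231250\right) \left(- \frac{2}{187}\right) = \frac{2462500}{187}$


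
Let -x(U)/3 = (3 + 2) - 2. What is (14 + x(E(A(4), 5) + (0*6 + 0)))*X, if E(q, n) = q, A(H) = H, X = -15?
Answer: -75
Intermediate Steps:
x(U) = -9 (x(U) = -3*((3 + 2) - 2) = -3*(5 - 2) = -3*3 = -9)
(14 + x(E(A(4), 5) + (0*6 + 0)))*X = (14 - 9)*(-15) = 5*(-15) = -75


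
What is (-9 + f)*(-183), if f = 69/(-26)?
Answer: 55449/26 ≈ 2132.7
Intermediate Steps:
f = -69/26 (f = 69*(-1/26) = -69/26 ≈ -2.6538)
(-9 + f)*(-183) = (-9 - 69/26)*(-183) = -303/26*(-183) = 55449/26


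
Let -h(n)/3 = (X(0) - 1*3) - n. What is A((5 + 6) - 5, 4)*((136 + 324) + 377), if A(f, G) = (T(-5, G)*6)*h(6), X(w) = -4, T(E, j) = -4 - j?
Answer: -1566864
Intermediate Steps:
h(n) = 21 + 3*n (h(n) = -3*((-4 - 1*3) - n) = -3*((-4 - 3) - n) = -3*(-7 - n) = 21 + 3*n)
A(f, G) = -936 - 234*G (A(f, G) = ((-4 - G)*6)*(21 + 3*6) = (-24 - 6*G)*(21 + 18) = (-24 - 6*G)*39 = -936 - 234*G)
A((5 + 6) - 5, 4)*((136 + 324) + 377) = (-936 - 234*4)*((136 + 324) + 377) = (-936 - 936)*(460 + 377) = -1872*837 = -1566864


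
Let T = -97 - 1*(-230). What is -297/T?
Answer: -297/133 ≈ -2.2331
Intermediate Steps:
T = 133 (T = -97 + 230 = 133)
-297/T = -297/133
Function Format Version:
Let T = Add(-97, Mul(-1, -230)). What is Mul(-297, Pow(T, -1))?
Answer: Rational(-297, 133) ≈ -2.2331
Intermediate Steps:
T = 133 (T = Add(-97, 230) = 133)
Mul(-297, Pow(T, -1)) = Mul(-297, Pow(133, -1)) = Mul(-297, Rational(1, 133)) = Rational(-297, 133)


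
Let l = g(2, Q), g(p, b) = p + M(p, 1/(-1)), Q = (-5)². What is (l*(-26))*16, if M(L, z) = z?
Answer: -416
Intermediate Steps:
Q = 25
g(p, b) = -1 + p (g(p, b) = p + 1/(-1) = p - 1 = -1 + p)
l = 1 (l = -1 + 2 = 1)
(l*(-26))*16 = (1*(-26))*16 = -26*16 = -416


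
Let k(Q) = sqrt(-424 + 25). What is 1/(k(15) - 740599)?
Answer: -740599/548486879200 - I*sqrt(399)/548486879200 ≈ -1.3503e-6 - 3.6418e-11*I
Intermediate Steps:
k(Q) = I*sqrt(399) (k(Q) = sqrt(-399) = I*sqrt(399))
1/(k(15) - 740599) = 1/(I*sqrt(399) - 740599) = 1/(-740599 + I*sqrt(399))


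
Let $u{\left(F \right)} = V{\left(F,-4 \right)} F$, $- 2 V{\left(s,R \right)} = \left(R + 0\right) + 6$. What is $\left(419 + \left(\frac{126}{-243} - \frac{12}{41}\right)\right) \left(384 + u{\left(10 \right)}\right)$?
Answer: $\frac{173137690}{1107} \approx 1.564 \cdot 10^{5}$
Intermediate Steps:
$V{\left(s,R \right)} = -3 - \frac{R}{2}$ ($V{\left(s,R \right)} = - \frac{\left(R + 0\right) + 6}{2} = - \frac{R + 6}{2} = - \frac{6 + R}{2} = -3 - \frac{R}{2}$)
$u{\left(F \right)} = - F$ ($u{\left(F \right)} = \left(-3 - -2\right) F = \left(-3 + 2\right) F = - F$)
$\left(419 + \left(\frac{126}{-243} - \frac{12}{41}\right)\right) \left(384 + u{\left(10 \right)}\right) = \left(419 + \left(\frac{126}{-243} - \frac{12}{41}\right)\right) \left(384 - 10\right) = \left(419 + \left(126 \left(- \frac{1}{243}\right) - \frac{12}{41}\right)\right) \left(384 - 10\right) = \left(419 - \frac{898}{1107}\right) 374 = \frac{462935}{1107} \cdot 374 = \frac{173137690}{1107}$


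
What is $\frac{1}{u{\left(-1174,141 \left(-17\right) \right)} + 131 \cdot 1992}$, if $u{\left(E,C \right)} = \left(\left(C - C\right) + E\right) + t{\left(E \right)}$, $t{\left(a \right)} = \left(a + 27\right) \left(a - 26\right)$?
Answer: $\frac{1}{1636178} \approx 6.1118 \cdot 10^{-7}$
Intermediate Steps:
$t{\left(a \right)} = \left(-26 + a\right) \left(27 + a\right)$ ($t{\left(a \right)} = \left(27 + a\right) \left(-26 + a\right) = \left(-26 + a\right) \left(27 + a\right)$)
$u{\left(E,C \right)} = -702 + E^{2} + 2 E$ ($u{\left(E,C \right)} = \left(\left(C - C\right) + E\right) + \left(-702 + E + E^{2}\right) = \left(0 + E\right) + \left(-702 + E + E^{2}\right) = E + \left(-702 + E + E^{2}\right) = -702 + E^{2} + 2 E$)
$\frac{1}{u{\left(-1174,141 \left(-17\right) \right)} + 131 \cdot 1992} = \frac{1}{\left(-702 + \left(-1174\right)^{2} + 2 \left(-1174\right)\right) + 131 \cdot 1992} = \frac{1}{\left(-702 + 1378276 - 2348\right) + 260952} = \frac{1}{1375226 + 260952} = \frac{1}{1636178}$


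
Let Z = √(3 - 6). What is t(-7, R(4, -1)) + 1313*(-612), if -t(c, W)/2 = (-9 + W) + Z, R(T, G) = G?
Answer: -803536 - 2*I*√3 ≈ -8.0354e+5 - 3.4641*I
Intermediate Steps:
Z = I*√3 (Z = √(-3) = I*√3 ≈ 1.732*I)
t(c, W) = 18 - 2*W - 2*I*√3 (t(c, W) = -2*((-9 + W) + I*√3) = -2*(-9 + W + I*√3) = 18 - 2*W - 2*I*√3)
t(-7, R(4, -1)) + 1313*(-612) = (18 - 2*(-1) - 2*I*√3) + 1313*(-612) = (18 + 2 - 2*I*√3) - 803556 = (20 - 2*I*√3) - 803556 = -803536 - 2*I*√3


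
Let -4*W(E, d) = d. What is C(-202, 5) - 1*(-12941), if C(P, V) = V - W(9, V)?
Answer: 51789/4 ≈ 12947.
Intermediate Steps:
W(E, d) = -d/4
C(P, V) = 5*V/4 (C(P, V) = V - (-1)*V/4 = V + V/4 = 5*V/4)
C(-202, 5) - 1*(-12941) = (5/4)*5 - 1*(-12941) = 25/4 + 12941 = 51789/4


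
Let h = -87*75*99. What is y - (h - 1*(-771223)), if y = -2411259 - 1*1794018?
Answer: -4330525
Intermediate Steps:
h = -645975 (h = -6525*99 = -645975)
y = -4205277 (y = -2411259 - 1794018 = -4205277)
y - (h - 1*(-771223)) = -4205277 - (-645975 - 1*(-771223)) = -4205277 - (-645975 + 771223) = -4205277 - 1*125248 = -4205277 - 125248 = -4330525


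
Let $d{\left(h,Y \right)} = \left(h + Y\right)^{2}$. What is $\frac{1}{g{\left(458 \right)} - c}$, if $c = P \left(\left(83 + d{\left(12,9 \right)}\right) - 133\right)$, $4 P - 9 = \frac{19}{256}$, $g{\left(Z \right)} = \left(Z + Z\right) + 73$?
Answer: $\frac{1024}{104443} \approx 0.0098044$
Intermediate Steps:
$g{\left(Z \right)} = 73 + 2 Z$ ($g{\left(Z \right)} = 2 Z + 73 = 73 + 2 Z$)
$d{\left(h,Y \right)} = \left(Y + h\right)^{2}$
$P = \frac{2323}{1024}$ ($P = \frac{9}{4} + \frac{19 \cdot \frac{1}{256}}{4} = \frac{9}{4} + \frac{1}{4} \cdot \frac{19}{256} = \frac{9}{4} + \frac{19}{1024} = \frac{2323}{1024} \approx 2.2686$)
$c = \frac{908293}{1024}$ ($c = \frac{2323 \left(\left(83 + \left(9 + 12\right)^{2}\right) - 133\right)}{1024} = \frac{2323 \left(\left(83 + 21^{2}\right) - 133\right)}{1024} = \frac{2323 \left(\left(83 + 441\right) - 133\right)}{1024} = \frac{2323 \left(524 - 133\right)}{1024} = \frac{2323}{1024} \cdot 391 = \frac{908293}{1024} \approx 887.0$)
$\frac{1}{g{\left(458 \right)} - c} = \frac{1}{\left(73 + 2 \cdot 458\right) - \frac{908293}{1024}} = \frac{1}{\left(73 + 916\right) - \frac{908293}{1024}} = \frac{1}{989 - \frac{908293}{1024}} = \frac{1}{\frac{104443}{1024}} = \frac{1024}{104443}$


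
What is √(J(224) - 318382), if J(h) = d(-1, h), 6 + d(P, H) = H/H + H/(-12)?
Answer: I*√2865651/3 ≈ 564.27*I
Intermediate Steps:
d(P, H) = -5 - H/12 (d(P, H) = -6 + (H/H + H/(-12)) = -6 + (1 + H*(-1/12)) = -6 + (1 - H/12) = -5 - H/12)
J(h) = -5 - h/12
√(J(224) - 318382) = √((-5 - 1/12*224) - 318382) = √((-5 - 56/3) - 318382) = √(-71/3 - 318382) = √(-955217/3) = I*√2865651/3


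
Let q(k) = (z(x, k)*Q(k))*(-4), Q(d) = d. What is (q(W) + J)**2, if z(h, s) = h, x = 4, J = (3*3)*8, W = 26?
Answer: 118336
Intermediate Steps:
J = 72 (J = 9*8 = 72)
q(k) = -16*k (q(k) = (4*k)*(-4) = -16*k)
(q(W) + J)**2 = (-16*26 + 72)**2 = (-416 + 72)**2 = (-344)**2 = 118336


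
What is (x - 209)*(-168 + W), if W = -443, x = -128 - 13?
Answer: 213850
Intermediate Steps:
x = -141
(x - 209)*(-168 + W) = (-141 - 209)*(-168 - 443) = -350*(-611) = 213850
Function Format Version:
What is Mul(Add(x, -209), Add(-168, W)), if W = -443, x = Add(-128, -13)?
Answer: 213850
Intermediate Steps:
x = -141
Mul(Add(x, -209), Add(-168, W)) = Mul(Add(-141, -209), Add(-168, -443)) = Mul(-350, -611) = 213850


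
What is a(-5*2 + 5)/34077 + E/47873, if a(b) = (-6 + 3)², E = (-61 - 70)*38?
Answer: -56401483/543789407 ≈ -0.10372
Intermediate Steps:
E = -4978 (E = -131*38 = -4978)
a(b) = 9 (a(b) = (-3)² = 9)
a(-5*2 + 5)/34077 + E/47873 = 9/34077 - 4978/47873 = 9*(1/34077) - 4978*1/47873 = 3/11359 - 4978/47873 = -56401483/543789407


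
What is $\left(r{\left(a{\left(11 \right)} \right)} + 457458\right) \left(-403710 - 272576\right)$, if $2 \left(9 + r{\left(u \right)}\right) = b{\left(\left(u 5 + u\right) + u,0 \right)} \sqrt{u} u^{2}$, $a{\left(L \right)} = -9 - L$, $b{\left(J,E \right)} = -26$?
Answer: $-309366354414 + 7033374400 i \sqrt{5} \approx -3.0937 \cdot 10^{11} + 1.5727 \cdot 10^{10} i$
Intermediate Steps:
$r{\left(u \right)} = -9 - 13 u^{\frac{5}{2}}$ ($r{\left(u \right)} = -9 + \frac{- 26 \sqrt{u} u^{2}}{2} = -9 + \frac{\left(-26\right) u^{\frac{5}{2}}}{2} = -9 - 13 u^{\frac{5}{2}}$)
$\left(r{\left(a{\left(11 \right)} \right)} + 457458\right) \left(-403710 - 272576\right) = \left(\left(-9 - 13 \left(-9 - 11\right)^{\frac{5}{2}}\right) + 457458\right) \left(-403710 - 272576\right) = \left(\left(-9 - 13 \left(-9 - 11\right)^{\frac{5}{2}}\right) + 457458\right) \left(-676286\right) = \left(\left(-9 - 13 \left(-20\right)^{\frac{5}{2}}\right) + 457458\right) \left(-676286\right) = \left(\left(-9 - 13 \cdot 800 i \sqrt{5}\right) + 457458\right) \left(-676286\right) = \left(\left(-9 - 10400 i \sqrt{5}\right) + 457458\right) \left(-676286\right) = \left(457449 - 10400 i \sqrt{5}\right) \left(-676286\right) = -309366354414 + 7033374400 i \sqrt{5}$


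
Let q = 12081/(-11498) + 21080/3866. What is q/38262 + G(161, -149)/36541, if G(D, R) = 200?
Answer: 24807782796761/4439194911639204 ≈ 0.0055884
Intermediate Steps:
q = 97836347/22225634 (q = 12081*(-1/11498) + 21080*(1/3866) = -12081/11498 + 10540/1933 = 97836347/22225634 ≈ 4.4020)
q/38262 + G(161, -149)/36541 = (97836347/22225634)/38262 + 200/36541 = (97836347/22225634)*(1/38262) + 200*(1/36541) = 13976621/121485315444 + 200/36541 = 24807782796761/4439194911639204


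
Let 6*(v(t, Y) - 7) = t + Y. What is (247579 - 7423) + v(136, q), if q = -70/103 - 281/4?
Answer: 593709745/2472 ≈ 2.4017e+5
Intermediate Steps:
q = -29223/412 (q = -70*1/103 - 281*¼ = -70/103 - 281/4 = -29223/412 ≈ -70.930)
v(t, Y) = 7 + Y/6 + t/6 (v(t, Y) = 7 + (t + Y)/6 = 7 + (Y + t)/6 = 7 + (Y/6 + t/6) = 7 + Y/6 + t/6)
(247579 - 7423) + v(136, q) = (247579 - 7423) + (7 + (⅙)*(-29223/412) + (⅙)*136) = 240156 + (7 - 9741/824 + 68/3) = 240156 + 44113/2472 = 593709745/2472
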